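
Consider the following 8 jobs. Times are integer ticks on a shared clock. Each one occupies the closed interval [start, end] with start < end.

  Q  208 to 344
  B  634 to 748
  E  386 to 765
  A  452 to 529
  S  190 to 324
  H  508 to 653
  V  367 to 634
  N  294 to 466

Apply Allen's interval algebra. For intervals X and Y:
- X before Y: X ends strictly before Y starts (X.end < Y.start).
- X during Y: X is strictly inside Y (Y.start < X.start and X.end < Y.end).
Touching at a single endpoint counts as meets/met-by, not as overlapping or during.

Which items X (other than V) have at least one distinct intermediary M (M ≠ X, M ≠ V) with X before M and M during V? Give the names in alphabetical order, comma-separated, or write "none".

Target V = [367, 634].
Intermediaries M with M during V: A.
Via A — items with X before A: Q, S.
Union: Q, S.

Q, S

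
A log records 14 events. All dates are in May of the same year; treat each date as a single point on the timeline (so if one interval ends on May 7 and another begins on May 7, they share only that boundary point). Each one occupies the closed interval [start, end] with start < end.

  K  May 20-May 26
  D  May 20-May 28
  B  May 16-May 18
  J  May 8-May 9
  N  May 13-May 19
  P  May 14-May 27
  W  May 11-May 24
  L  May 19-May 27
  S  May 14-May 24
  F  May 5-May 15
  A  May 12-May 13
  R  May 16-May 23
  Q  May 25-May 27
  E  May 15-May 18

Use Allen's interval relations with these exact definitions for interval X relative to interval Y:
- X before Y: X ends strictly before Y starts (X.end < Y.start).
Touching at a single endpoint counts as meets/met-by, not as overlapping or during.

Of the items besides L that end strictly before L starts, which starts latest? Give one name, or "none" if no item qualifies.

B

Target L = [May 19, May 27].
A [May 12, May 13] → before → candidate.
B [May 16, May 18] → before → candidate.
D [May 20, May 28] → overlapped-by → excluded.
E [May 15, May 18] → before → candidate.
F [May 5, May 15] → before → candidate.
J [May 8, May 9] → before → candidate.
K [May 20, May 26] → during → excluded.
N [May 13, May 19] → meets → excluded.
P [May 14, May 27] → finished-by → excluded.
Q [May 25, May 27] → finishes → excluded.
R [May 16, May 23] → overlaps → excluded.
S [May 14, May 24] → overlaps → excluded.
W [May 11, May 24] → overlaps → excluded.
Among candidates, latest start is May 16 → B.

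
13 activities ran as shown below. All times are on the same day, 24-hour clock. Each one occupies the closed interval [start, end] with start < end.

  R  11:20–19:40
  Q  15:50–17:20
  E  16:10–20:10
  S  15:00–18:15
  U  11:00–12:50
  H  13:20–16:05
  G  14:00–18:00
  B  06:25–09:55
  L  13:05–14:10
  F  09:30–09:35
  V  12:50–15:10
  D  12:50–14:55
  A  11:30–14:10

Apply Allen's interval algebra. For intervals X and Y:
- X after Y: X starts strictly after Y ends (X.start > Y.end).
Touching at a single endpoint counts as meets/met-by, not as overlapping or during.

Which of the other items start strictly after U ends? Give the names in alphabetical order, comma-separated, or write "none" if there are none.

Target U = [11:00, 12:50].
A [11:30, 14:10] → overlapped-by → no.
B [06:25, 09:55] → before → no.
D [12:50, 14:55] → met-by → no.
E [16:10, 20:10] → after → yes.
F [09:30, 09:35] → before → no.
G [14:00, 18:00] → after → yes.
H [13:20, 16:05] → after → yes.
L [13:05, 14:10] → after → yes.
Q [15:50, 17:20] → after → yes.
R [11:20, 19:40] → overlapped-by → no.
S [15:00, 18:15] → after → yes.
V [12:50, 15:10] → met-by → no.
Result: E, G, H, L, Q, S.

E, G, H, L, Q, S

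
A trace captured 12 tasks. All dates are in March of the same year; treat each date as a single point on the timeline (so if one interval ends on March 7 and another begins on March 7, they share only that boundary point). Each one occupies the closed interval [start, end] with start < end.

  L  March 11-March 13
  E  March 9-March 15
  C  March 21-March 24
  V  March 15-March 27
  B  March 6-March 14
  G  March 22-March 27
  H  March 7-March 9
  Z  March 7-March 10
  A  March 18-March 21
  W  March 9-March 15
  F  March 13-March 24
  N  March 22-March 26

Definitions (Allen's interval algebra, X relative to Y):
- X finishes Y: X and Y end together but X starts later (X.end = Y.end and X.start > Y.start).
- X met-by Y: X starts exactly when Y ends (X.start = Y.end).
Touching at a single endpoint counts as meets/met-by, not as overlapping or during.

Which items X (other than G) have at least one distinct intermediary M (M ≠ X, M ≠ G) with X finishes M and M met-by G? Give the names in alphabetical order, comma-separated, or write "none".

none

Target G = [March 22, March 27].
Intermediaries M with M met-by G: none.
Union: none.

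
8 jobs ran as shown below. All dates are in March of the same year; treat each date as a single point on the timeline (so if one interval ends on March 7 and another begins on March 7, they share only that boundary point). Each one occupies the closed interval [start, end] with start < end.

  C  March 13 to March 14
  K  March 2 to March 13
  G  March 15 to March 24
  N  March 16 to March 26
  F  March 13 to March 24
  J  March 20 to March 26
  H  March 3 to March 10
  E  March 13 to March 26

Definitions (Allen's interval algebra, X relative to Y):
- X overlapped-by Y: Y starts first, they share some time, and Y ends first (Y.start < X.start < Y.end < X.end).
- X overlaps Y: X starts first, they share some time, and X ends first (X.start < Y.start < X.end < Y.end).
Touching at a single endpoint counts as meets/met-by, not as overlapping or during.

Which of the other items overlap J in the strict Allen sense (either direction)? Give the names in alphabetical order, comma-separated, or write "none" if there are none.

F, G

Target J = [March 20, March 26].
C [March 13, March 14] → before → no.
E [March 13, March 26] → finished-by → no.
F [March 13, March 24] → overlaps → yes.
G [March 15, March 24] → overlaps → yes.
H [March 3, March 10] → before → no.
K [March 2, March 13] → before → no.
N [March 16, March 26] → finished-by → no.
Result: F, G.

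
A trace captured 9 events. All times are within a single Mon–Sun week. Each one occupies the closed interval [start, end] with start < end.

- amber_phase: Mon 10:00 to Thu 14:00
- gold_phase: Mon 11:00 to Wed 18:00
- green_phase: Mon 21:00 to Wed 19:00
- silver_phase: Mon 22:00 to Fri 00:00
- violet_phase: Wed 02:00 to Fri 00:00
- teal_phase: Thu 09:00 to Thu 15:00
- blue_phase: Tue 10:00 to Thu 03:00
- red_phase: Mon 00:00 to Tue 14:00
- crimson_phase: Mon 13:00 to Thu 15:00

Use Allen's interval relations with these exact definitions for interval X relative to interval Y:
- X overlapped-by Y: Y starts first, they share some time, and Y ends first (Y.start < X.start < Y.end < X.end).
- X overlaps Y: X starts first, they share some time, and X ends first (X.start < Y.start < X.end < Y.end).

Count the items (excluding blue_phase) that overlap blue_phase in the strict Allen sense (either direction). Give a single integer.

4

Target blue_phase = [Tue 10:00, Thu 03:00].
amber_phase [Mon 10:00, Thu 14:00] → contains → no.
crimson_phase [Mon 13:00, Thu 15:00] → contains → no.
gold_phase [Mon 11:00, Wed 18:00] → overlaps → counts.
green_phase [Mon 21:00, Wed 19:00] → overlaps → counts.
red_phase [Mon 00:00, Tue 14:00] → overlaps → counts.
silver_phase [Mon 22:00, Fri 00:00] → contains → no.
teal_phase [Thu 09:00, Thu 15:00] → after → no.
violet_phase [Wed 02:00, Fri 00:00] → overlapped-by → counts.
Total: 4.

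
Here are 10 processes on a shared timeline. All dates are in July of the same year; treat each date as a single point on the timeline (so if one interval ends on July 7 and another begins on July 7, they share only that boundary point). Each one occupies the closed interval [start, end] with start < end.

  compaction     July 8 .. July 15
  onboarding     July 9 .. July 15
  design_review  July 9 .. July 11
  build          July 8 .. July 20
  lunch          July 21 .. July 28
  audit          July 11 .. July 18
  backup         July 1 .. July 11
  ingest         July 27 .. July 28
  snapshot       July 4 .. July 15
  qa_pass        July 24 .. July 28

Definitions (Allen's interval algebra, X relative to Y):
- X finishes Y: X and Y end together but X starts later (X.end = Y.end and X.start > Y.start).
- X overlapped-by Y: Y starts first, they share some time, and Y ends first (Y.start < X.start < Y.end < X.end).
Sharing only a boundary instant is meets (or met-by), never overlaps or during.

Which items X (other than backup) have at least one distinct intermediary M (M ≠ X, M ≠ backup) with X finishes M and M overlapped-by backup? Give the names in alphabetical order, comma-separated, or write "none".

Target backup = [July 1, July 11].
Intermediaries M with M overlapped-by backup: build, compaction, onboarding, snapshot.
Via build — items with X finishes build: none.
Via compaction — items with X finishes compaction: onboarding.
Via onboarding — items with X finishes onboarding: none.
Via snapshot — items with X finishes snapshot: compaction, onboarding.
Union: compaction, onboarding.

compaction, onboarding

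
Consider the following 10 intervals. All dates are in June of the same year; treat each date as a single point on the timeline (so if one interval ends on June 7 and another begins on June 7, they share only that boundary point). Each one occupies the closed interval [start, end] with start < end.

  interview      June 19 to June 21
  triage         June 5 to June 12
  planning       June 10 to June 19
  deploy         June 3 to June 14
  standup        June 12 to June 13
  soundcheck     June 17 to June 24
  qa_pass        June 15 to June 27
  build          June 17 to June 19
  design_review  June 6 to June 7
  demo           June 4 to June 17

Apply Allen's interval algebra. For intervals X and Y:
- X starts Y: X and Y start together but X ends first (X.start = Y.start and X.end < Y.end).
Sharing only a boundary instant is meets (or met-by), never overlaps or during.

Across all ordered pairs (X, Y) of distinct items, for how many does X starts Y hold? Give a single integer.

1

Checking all 90 ordered pairs for relation 'starts'; matching pairs in alphabetical order:
(build, soundcheck): build starts soundcheck ✓
Count: 1.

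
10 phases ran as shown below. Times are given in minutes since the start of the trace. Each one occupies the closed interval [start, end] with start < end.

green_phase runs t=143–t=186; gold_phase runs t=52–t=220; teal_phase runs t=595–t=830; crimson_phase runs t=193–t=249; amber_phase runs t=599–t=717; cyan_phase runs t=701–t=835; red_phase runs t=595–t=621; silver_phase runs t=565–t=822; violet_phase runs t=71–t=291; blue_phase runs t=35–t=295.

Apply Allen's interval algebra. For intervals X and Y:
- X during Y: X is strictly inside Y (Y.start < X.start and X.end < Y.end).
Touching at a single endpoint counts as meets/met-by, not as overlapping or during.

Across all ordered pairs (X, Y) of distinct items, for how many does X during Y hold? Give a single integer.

10

Checking all 90 ordered pairs for relation 'during'; matching pairs in alphabetical order:
(amber_phase, silver_phase): amber_phase during silver_phase ✓
(amber_phase, teal_phase): amber_phase during teal_phase ✓
(crimson_phase, blue_phase): crimson_phase during blue_phase ✓
(crimson_phase, violet_phase): crimson_phase during violet_phase ✓
(gold_phase, blue_phase): gold_phase during blue_phase ✓
(green_phase, blue_phase): green_phase during blue_phase ✓
(green_phase, gold_phase): green_phase during gold_phase ✓
(green_phase, violet_phase): green_phase during violet_phase ✓
(red_phase, silver_phase): red_phase during silver_phase ✓
(violet_phase, blue_phase): violet_phase during blue_phase ✓
Count: 10.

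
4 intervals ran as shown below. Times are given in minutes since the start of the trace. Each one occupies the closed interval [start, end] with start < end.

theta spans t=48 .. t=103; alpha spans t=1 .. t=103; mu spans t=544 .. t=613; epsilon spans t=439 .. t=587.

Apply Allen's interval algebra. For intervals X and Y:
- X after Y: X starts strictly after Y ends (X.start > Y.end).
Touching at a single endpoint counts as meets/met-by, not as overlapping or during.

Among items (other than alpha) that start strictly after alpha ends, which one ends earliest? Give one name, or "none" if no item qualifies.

Target alpha = [t=1, t=103].
epsilon [t=439, t=587] → after → candidate.
mu [t=544, t=613] → after → candidate.
theta [t=48, t=103] → finishes → excluded.
Among candidates, earliest end is t=587 → epsilon.

epsilon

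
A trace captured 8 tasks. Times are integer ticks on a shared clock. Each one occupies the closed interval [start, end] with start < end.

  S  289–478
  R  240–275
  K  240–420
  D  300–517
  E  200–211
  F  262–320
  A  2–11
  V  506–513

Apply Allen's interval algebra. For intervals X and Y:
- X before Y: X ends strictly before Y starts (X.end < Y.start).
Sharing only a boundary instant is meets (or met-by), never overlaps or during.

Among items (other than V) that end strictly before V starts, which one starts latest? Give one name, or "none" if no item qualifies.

Target V = [506, 513].
A [2, 11] → before → candidate.
D [300, 517] → contains → excluded.
E [200, 211] → before → candidate.
F [262, 320] → before → candidate.
K [240, 420] → before → candidate.
R [240, 275] → before → candidate.
S [289, 478] → before → candidate.
Among candidates, latest start is 289 → S.

S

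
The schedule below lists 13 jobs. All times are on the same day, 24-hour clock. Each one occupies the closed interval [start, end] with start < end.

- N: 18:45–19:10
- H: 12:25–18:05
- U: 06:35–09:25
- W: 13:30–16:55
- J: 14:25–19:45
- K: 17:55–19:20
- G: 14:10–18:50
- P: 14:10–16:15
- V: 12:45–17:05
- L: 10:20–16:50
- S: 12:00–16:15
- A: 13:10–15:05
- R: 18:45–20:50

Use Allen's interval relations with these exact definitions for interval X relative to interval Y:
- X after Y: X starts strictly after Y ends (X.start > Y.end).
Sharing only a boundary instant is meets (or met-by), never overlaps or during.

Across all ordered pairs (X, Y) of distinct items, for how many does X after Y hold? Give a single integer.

32

Checking all 156 ordered pairs for relation 'after'; matching pairs in alphabetical order:
(A, U): A after U ✓
(G, U): G after U ✓
(H, U): H after U ✓
(J, U): J after U ✓
(K, A): K after A ✓
(K, L): K after L ✓
(K, P): K after P ✓
(K, S): K after S ✓
(K, U): K after U ✓
(K, V): K after V ✓
(K, W): K after W ✓
(L, U): L after U ✓
(N, A): N after A ✓
(N, H): N after H ✓
(N, L): N after L ✓
(N, P): N after P ✓
(N, S): N after S ✓
(N, U): N after U ✓
(N, V): N after V ✓
(N, W): N after W ✓
(P, U): P after U ✓
(R, A): R after A ✓
(R, H): R after H ✓
(R, L): R after L ✓
... plus 8 further pairs not listed.
Count: 32.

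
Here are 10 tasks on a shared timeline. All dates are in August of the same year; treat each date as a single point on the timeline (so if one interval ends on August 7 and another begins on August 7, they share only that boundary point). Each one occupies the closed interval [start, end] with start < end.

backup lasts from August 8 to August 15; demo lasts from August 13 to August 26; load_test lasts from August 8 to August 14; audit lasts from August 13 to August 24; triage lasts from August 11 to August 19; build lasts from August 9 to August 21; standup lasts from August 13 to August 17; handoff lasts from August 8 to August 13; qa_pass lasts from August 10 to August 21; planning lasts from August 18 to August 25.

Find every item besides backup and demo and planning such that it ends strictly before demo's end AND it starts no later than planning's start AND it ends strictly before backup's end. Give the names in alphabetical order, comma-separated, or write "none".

handoff, load_test

Conditions: its end is strictly before demo's end (X.end < August 26) AND its start is no later than planning's start (X.start <= August 18) AND its end is strictly before backup's end (X.end < August 15).
audit: end August 24 < August 26? ✓; start August 13 <= August 18? ✓; end August 24 < August 15? ✗ → no.
build: end August 21 < August 26? ✓; start August 9 <= August 18? ✓; end August 21 < August 15? ✗ → no.
handoff: end August 13 < August 26? ✓; start August 8 <= August 18? ✓; end August 13 < August 15? ✓ → yes.
load_test: end August 14 < August 26? ✓; start August 8 <= August 18? ✓; end August 14 < August 15? ✓ → yes.
qa_pass: end August 21 < August 26? ✓; start August 10 <= August 18? ✓; end August 21 < August 15? ✗ → no.
standup: end August 17 < August 26? ✓; start August 13 <= August 18? ✓; end August 17 < August 15? ✗ → no.
triage: end August 19 < August 26? ✓; start August 11 <= August 18? ✓; end August 19 < August 15? ✗ → no.
Result: handoff, load_test.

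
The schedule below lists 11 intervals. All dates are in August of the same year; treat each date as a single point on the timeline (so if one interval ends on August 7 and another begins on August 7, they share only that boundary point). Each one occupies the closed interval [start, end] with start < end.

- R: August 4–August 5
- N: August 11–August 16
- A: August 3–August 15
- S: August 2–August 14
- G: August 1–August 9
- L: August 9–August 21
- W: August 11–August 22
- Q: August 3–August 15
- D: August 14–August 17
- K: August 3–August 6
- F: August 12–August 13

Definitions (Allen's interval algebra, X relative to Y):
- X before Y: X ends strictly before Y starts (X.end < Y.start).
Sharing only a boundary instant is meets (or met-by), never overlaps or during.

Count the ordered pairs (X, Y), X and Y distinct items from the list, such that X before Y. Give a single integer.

Checking all 110 ordered pairs for relation 'before'; matching pairs in alphabetical order:
(F, D): F before D ✓
(G, D): G before D ✓
(G, F): G before F ✓
(G, N): G before N ✓
(G, W): G before W ✓
(K, D): K before D ✓
(K, F): K before F ✓
(K, L): K before L ✓
(K, N): K before N ✓
(K, W): K before W ✓
(R, D): R before D ✓
(R, F): R before F ✓
(R, L): R before L ✓
(R, N): R before N ✓
(R, W): R before W ✓
Count: 15.

15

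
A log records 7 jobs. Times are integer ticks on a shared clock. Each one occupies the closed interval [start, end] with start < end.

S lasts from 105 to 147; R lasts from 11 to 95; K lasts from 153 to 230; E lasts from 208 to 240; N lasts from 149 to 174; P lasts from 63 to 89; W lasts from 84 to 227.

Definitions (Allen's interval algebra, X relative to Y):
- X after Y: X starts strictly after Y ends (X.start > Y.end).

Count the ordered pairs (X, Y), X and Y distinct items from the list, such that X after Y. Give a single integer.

Checking all 42 ordered pairs for relation 'after'; matching pairs in alphabetical order:
(E, N): E after N ✓
(E, P): E after P ✓
(E, R): E after R ✓
(E, S): E after S ✓
(K, P): K after P ✓
(K, R): K after R ✓
(K, S): K after S ✓
(N, P): N after P ✓
(N, R): N after R ✓
(N, S): N after S ✓
(S, P): S after P ✓
(S, R): S after R ✓
Count: 12.

12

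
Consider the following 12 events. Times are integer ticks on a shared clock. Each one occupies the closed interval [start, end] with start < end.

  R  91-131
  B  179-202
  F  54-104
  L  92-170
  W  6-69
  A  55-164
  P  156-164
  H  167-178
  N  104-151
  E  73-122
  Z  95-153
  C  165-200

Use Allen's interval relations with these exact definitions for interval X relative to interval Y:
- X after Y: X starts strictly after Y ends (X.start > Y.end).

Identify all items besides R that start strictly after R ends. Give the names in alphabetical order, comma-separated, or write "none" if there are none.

B, C, H, P

Target R = [91, 131].
A [55, 164] → contains → no.
B [179, 202] → after → yes.
C [165, 200] → after → yes.
E [73, 122] → overlaps → no.
F [54, 104] → overlaps → no.
H [167, 178] → after → yes.
L [92, 170] → overlapped-by → no.
N [104, 151] → overlapped-by → no.
P [156, 164] → after → yes.
W [6, 69] → before → no.
Z [95, 153] → overlapped-by → no.
Result: B, C, H, P.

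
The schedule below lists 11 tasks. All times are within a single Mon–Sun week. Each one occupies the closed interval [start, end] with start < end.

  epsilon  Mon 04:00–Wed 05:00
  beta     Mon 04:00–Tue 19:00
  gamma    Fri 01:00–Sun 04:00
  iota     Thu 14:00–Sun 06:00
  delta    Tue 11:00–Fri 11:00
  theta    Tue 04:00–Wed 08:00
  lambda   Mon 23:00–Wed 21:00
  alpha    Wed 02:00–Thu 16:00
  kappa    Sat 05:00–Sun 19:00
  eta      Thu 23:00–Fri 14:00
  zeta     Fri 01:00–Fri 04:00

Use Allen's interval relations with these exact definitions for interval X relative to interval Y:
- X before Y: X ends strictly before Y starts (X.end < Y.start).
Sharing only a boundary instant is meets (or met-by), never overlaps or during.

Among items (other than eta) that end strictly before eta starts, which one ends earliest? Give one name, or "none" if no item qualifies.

Target eta = [Thu 23:00, Fri 14:00].
alpha [Wed 02:00, Thu 16:00] → before → candidate.
beta [Mon 04:00, Tue 19:00] → before → candidate.
delta [Tue 11:00, Fri 11:00] → overlaps → excluded.
epsilon [Mon 04:00, Wed 05:00] → before → candidate.
gamma [Fri 01:00, Sun 04:00] → overlapped-by → excluded.
iota [Thu 14:00, Sun 06:00] → contains → excluded.
kappa [Sat 05:00, Sun 19:00] → after → excluded.
lambda [Mon 23:00, Wed 21:00] → before → candidate.
theta [Tue 04:00, Wed 08:00] → before → candidate.
zeta [Fri 01:00, Fri 04:00] → during → excluded.
Among candidates, earliest end is Tue 19:00 → beta.

beta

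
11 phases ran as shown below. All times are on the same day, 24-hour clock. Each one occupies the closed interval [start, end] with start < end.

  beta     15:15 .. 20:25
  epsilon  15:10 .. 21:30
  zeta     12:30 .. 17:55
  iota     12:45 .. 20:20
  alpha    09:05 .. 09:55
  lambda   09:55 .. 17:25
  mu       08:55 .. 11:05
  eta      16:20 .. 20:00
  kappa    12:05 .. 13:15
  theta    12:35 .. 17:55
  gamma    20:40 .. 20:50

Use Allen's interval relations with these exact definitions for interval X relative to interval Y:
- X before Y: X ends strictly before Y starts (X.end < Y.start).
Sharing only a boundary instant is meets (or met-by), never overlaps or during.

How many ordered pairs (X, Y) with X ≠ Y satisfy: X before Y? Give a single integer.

Checking all 110 ordered pairs for relation 'before'; matching pairs in alphabetical order:
(alpha, beta): alpha before beta ✓
(alpha, epsilon): alpha before epsilon ✓
(alpha, eta): alpha before eta ✓
(alpha, gamma): alpha before gamma ✓
(alpha, iota): alpha before iota ✓
(alpha, kappa): alpha before kappa ✓
(alpha, theta): alpha before theta ✓
(alpha, zeta): alpha before zeta ✓
(beta, gamma): beta before gamma ✓
(eta, gamma): eta before gamma ✓
(iota, gamma): iota before gamma ✓
(kappa, beta): kappa before beta ✓
(kappa, epsilon): kappa before epsilon ✓
(kappa, eta): kappa before eta ✓
(kappa, gamma): kappa before gamma ✓
(lambda, gamma): lambda before gamma ✓
(mu, beta): mu before beta ✓
(mu, epsilon): mu before epsilon ✓
(mu, eta): mu before eta ✓
(mu, gamma): mu before gamma ✓
(mu, iota): mu before iota ✓
(mu, kappa): mu before kappa ✓
(mu, theta): mu before theta ✓
(mu, zeta): mu before zeta ✓
... plus 2 further pairs not listed.
Count: 26.

26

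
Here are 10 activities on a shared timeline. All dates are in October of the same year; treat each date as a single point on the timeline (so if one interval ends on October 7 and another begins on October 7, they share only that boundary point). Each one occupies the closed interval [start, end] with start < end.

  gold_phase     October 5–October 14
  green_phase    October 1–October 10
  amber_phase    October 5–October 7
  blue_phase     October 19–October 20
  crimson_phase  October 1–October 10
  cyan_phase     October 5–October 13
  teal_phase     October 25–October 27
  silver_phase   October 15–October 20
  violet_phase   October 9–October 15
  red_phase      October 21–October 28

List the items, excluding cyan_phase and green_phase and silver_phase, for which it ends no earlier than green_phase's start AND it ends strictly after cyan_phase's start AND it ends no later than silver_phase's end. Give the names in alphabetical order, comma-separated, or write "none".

Conditions: its end is no earlier than green_phase's start (X.end >= October 1) AND its end is strictly after cyan_phase's start (X.end > October 5) AND its end is no later than silver_phase's end (X.end <= October 20).
amber_phase: end October 7 >= October 1? ✓; end October 7 > October 5? ✓; end October 7 <= October 20? ✓ → yes.
blue_phase: end October 20 >= October 1? ✓; end October 20 > October 5? ✓; end October 20 <= October 20? ✓ → yes.
crimson_phase: end October 10 >= October 1? ✓; end October 10 > October 5? ✓; end October 10 <= October 20? ✓ → yes.
gold_phase: end October 14 >= October 1? ✓; end October 14 > October 5? ✓; end October 14 <= October 20? ✓ → yes.
red_phase: end October 28 >= October 1? ✓; end October 28 > October 5? ✓; end October 28 <= October 20? ✗ → no.
teal_phase: end October 27 >= October 1? ✓; end October 27 > October 5? ✓; end October 27 <= October 20? ✗ → no.
violet_phase: end October 15 >= October 1? ✓; end October 15 > October 5? ✓; end October 15 <= October 20? ✓ → yes.
Result: amber_phase, blue_phase, crimson_phase, gold_phase, violet_phase.

amber_phase, blue_phase, crimson_phase, gold_phase, violet_phase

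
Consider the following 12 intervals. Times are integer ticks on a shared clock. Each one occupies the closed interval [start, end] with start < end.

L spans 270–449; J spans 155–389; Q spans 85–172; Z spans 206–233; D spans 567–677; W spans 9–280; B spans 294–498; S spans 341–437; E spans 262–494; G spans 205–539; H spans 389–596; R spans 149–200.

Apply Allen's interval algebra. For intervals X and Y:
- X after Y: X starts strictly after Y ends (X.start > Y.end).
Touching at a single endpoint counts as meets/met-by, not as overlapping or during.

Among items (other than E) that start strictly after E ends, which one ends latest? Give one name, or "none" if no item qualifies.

Target E = [262, 494].
B [294, 498] → overlapped-by → excluded.
D [567, 677] → after → candidate.
G [205, 539] → contains → excluded.
H [389, 596] → overlapped-by → excluded.
J [155, 389] → overlaps → excluded.
L [270, 449] → during → excluded.
Q [85, 172] → before → excluded.
R [149, 200] → before → excluded.
S [341, 437] → during → excluded.
W [9, 280] → overlaps → excluded.
Z [206, 233] → before → excluded.
Among candidates, latest end is 677 → D.

D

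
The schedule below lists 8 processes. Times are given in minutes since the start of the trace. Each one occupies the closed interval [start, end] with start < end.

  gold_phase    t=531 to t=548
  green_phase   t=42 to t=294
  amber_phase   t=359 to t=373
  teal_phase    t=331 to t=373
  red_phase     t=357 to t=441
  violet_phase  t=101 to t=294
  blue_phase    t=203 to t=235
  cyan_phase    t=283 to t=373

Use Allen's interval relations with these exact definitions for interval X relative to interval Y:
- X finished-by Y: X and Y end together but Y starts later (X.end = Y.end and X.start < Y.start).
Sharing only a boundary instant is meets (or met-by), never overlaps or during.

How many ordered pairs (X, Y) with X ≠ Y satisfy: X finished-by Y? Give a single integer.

4

Checking all 56 ordered pairs for relation 'finished-by'; matching pairs in alphabetical order:
(cyan_phase, amber_phase): cyan_phase finished-by amber_phase ✓
(cyan_phase, teal_phase): cyan_phase finished-by teal_phase ✓
(green_phase, violet_phase): green_phase finished-by violet_phase ✓
(teal_phase, amber_phase): teal_phase finished-by amber_phase ✓
Count: 4.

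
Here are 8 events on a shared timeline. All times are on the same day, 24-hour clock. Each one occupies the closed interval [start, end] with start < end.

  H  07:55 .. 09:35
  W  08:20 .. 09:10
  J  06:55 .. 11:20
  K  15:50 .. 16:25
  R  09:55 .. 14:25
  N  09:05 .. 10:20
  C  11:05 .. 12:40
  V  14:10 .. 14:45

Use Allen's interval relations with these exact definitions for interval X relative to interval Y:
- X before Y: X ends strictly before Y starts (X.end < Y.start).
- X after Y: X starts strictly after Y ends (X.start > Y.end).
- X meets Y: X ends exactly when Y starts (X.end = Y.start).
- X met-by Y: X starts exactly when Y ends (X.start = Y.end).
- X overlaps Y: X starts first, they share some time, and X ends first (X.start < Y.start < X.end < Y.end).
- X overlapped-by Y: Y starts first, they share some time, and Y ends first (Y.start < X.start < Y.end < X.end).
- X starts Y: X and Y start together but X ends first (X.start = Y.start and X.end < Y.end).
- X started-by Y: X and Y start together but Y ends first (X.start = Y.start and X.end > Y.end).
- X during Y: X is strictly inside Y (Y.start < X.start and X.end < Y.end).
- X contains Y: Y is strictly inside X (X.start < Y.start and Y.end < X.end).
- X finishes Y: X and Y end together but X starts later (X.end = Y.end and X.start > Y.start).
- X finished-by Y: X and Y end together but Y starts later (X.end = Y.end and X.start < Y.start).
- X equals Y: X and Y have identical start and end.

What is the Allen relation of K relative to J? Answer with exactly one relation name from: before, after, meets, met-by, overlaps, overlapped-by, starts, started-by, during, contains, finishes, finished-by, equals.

K = [15:50, 16:25]; J = [06:55, 11:20].
Compare endpoints: K.start > J.start, K.start > J.end, K.end > J.start, K.end > J.end.
That pattern is 'after'.

after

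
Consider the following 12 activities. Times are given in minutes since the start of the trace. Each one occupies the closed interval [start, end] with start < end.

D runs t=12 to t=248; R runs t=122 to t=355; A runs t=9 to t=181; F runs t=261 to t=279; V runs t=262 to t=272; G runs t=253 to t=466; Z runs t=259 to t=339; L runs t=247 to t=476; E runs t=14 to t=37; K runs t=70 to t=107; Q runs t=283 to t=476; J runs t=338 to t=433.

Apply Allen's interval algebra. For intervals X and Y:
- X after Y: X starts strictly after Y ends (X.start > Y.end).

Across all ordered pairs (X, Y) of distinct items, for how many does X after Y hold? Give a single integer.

Checking all 132 ordered pairs for relation 'after'; matching pairs in alphabetical order:
(F, A): F after A ✓
(F, D): F after D ✓
(F, E): F after E ✓
(F, K): F after K ✓
(G, A): G after A ✓
(G, D): G after D ✓
(G, E): G after E ✓
(G, K): G after K ✓
(J, A): J after A ✓
(J, D): J after D ✓
(J, E): J after E ✓
(J, F): J after F ✓
(J, K): J after K ✓
(J, V): J after V ✓
(K, E): K after E ✓
(L, A): L after A ✓
(L, E): L after E ✓
(L, K): L after K ✓
(Q, A): Q after A ✓
(Q, D): Q after D ✓
(Q, E): Q after E ✓
(Q, F): Q after F ✓
(Q, K): Q after K ✓
(Q, V): Q after V ✓
... plus 10 further pairs not listed.
Count: 34.

34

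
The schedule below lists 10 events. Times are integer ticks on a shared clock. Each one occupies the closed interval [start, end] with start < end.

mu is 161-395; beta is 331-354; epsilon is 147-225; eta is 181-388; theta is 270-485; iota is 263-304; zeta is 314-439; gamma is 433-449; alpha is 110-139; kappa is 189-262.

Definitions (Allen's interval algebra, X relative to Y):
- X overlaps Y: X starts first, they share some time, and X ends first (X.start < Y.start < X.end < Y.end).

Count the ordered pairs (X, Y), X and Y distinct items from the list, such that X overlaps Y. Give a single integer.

Checking all 90 ordered pairs for relation 'overlaps'; matching pairs in alphabetical order:
(epsilon, eta): epsilon overlaps eta ✓
(epsilon, kappa): epsilon overlaps kappa ✓
(epsilon, mu): epsilon overlaps mu ✓
(eta, theta): eta overlaps theta ✓
(eta, zeta): eta overlaps zeta ✓
(iota, theta): iota overlaps theta ✓
(mu, theta): mu overlaps theta ✓
(mu, zeta): mu overlaps zeta ✓
(zeta, gamma): zeta overlaps gamma ✓
Count: 9.

9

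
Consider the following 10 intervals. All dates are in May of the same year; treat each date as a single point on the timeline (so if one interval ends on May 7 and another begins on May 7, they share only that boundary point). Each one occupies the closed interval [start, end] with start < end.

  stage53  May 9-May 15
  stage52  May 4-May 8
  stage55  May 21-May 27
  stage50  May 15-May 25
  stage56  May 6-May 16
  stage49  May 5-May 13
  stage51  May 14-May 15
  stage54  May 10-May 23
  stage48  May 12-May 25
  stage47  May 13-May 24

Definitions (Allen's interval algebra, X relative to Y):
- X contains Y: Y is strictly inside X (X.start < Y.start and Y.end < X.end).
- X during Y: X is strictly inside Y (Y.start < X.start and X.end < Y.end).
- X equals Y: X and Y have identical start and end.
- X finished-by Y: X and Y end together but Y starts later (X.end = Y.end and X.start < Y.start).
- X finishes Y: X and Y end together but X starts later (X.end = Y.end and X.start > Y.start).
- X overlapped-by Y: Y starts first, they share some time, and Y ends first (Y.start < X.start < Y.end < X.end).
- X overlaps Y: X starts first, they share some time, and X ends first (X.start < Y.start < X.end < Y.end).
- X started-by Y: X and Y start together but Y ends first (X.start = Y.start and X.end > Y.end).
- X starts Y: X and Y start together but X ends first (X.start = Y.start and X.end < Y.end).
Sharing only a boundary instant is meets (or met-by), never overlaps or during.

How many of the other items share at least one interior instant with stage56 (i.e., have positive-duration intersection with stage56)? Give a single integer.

Target stage56 = [May 6, May 16].
stage47 [May 13, May 24] → overlapped-by → counts.
stage48 [May 12, May 25] → overlapped-by → counts.
stage49 [May 5, May 13] → overlaps → counts.
stage50 [May 15, May 25] → overlapped-by → counts.
stage51 [May 14, May 15] → during → counts.
stage52 [May 4, May 8] → overlaps → counts.
stage53 [May 9, May 15] → during → counts.
stage54 [May 10, May 23] → overlapped-by → counts.
stage55 [May 21, May 27] → after → no.
Total: 8.

8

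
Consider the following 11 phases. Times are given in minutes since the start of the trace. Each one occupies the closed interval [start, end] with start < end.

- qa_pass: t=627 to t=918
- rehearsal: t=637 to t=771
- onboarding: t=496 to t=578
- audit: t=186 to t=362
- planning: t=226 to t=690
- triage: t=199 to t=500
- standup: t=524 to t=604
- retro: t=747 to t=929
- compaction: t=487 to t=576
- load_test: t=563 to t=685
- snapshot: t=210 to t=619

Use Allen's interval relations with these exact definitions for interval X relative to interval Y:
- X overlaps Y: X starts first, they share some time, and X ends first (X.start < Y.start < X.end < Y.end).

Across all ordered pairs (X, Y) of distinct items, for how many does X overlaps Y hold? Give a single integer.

Checking all 110 ordered pairs for relation 'overlaps'; matching pairs in alphabetical order:
(audit, planning): audit overlaps planning ✓
(audit, snapshot): audit overlaps snapshot ✓
(audit, triage): audit overlaps triage ✓
(compaction, load_test): compaction overlaps load_test ✓
(compaction, onboarding): compaction overlaps onboarding ✓
(compaction, standup): compaction overlaps standup ✓
(load_test, qa_pass): load_test overlaps qa_pass ✓
(load_test, rehearsal): load_test overlaps rehearsal ✓
(onboarding, load_test): onboarding overlaps load_test ✓
(onboarding, standup): onboarding overlaps standup ✓
(planning, qa_pass): planning overlaps qa_pass ✓
(planning, rehearsal): planning overlaps rehearsal ✓
(qa_pass, retro): qa_pass overlaps retro ✓
(rehearsal, retro): rehearsal overlaps retro ✓
(snapshot, load_test): snapshot overlaps load_test ✓
(snapshot, planning): snapshot overlaps planning ✓
(standup, load_test): standup overlaps load_test ✓
(triage, compaction): triage overlaps compaction ✓
(triage, onboarding): triage overlaps onboarding ✓
(triage, planning): triage overlaps planning ✓
(triage, snapshot): triage overlaps snapshot ✓
Count: 21.

21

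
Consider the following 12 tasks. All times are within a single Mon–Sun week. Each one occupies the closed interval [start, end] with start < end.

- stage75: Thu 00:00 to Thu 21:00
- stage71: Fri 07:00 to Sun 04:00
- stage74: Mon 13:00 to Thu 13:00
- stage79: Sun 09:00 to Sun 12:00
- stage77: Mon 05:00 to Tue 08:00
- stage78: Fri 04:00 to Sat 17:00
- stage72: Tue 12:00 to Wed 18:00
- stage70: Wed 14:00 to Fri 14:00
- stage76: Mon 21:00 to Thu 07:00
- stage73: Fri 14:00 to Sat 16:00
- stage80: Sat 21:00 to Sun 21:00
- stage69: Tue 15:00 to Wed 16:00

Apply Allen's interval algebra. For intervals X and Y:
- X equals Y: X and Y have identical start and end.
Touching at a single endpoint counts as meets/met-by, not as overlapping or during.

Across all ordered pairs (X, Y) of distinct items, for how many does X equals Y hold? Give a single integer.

Checking all 132 ordered pairs for relation 'equals'; matching pairs in alphabetical order:
No pair satisfies it.
Count: 0.

0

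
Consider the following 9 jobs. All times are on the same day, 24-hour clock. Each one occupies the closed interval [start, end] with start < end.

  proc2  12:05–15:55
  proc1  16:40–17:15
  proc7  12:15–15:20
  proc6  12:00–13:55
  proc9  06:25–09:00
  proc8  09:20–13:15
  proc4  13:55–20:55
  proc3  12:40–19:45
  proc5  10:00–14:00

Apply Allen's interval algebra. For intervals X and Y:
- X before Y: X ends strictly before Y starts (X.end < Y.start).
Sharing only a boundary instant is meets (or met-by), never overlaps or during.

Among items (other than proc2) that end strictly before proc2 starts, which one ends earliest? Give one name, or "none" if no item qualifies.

proc9

Target proc2 = [12:05, 15:55].
proc1 [16:40, 17:15] → after → excluded.
proc3 [12:40, 19:45] → overlapped-by → excluded.
proc4 [13:55, 20:55] → overlapped-by → excluded.
proc5 [10:00, 14:00] → overlaps → excluded.
proc6 [12:00, 13:55] → overlaps → excluded.
proc7 [12:15, 15:20] → during → excluded.
proc8 [09:20, 13:15] → overlaps → excluded.
proc9 [06:25, 09:00] → before → candidate.
Among candidates, earliest end is 09:00 → proc9.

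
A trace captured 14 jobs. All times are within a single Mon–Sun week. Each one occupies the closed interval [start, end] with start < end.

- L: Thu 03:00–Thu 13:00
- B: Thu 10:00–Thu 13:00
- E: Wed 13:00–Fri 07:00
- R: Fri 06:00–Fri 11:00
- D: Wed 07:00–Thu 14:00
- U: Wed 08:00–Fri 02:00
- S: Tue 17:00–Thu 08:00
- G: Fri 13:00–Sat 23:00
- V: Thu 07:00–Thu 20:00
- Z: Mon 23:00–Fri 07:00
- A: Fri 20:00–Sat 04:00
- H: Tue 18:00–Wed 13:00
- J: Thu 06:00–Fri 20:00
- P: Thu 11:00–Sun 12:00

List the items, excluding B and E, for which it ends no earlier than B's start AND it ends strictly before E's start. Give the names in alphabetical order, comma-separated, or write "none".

none

Conditions: its end is no earlier than B's start (X.end >= Thu 10:00) AND its end is strictly before E's start (X.end < Wed 13:00).
A: end Sat 04:00 >= Thu 10:00? ✓; end Sat 04:00 < Wed 13:00? ✗ → no.
D: end Thu 14:00 >= Thu 10:00? ✓; end Thu 14:00 < Wed 13:00? ✗ → no.
G: end Sat 23:00 >= Thu 10:00? ✓; end Sat 23:00 < Wed 13:00? ✗ → no.
H: end Wed 13:00 >= Thu 10:00? ✗; end Wed 13:00 < Wed 13:00? ✗ → no.
J: end Fri 20:00 >= Thu 10:00? ✓; end Fri 20:00 < Wed 13:00? ✗ → no.
L: end Thu 13:00 >= Thu 10:00? ✓; end Thu 13:00 < Wed 13:00? ✗ → no.
P: end Sun 12:00 >= Thu 10:00? ✓; end Sun 12:00 < Wed 13:00? ✗ → no.
R: end Fri 11:00 >= Thu 10:00? ✓; end Fri 11:00 < Wed 13:00? ✗ → no.
S: end Thu 08:00 >= Thu 10:00? ✗; end Thu 08:00 < Wed 13:00? ✗ → no.
U: end Fri 02:00 >= Thu 10:00? ✓; end Fri 02:00 < Wed 13:00? ✗ → no.
V: end Thu 20:00 >= Thu 10:00? ✓; end Thu 20:00 < Wed 13:00? ✗ → no.
Z: end Fri 07:00 >= Thu 10:00? ✓; end Fri 07:00 < Wed 13:00? ✗ → no.
Result: none.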